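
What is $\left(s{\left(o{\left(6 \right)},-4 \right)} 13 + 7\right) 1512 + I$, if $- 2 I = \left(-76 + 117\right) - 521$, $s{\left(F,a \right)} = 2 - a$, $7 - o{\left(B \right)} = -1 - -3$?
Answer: $128760$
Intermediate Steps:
$o{\left(B \right)} = 5$ ($o{\left(B \right)} = 7 - \left(-1 - -3\right) = 7 - \left(-1 + 3\right) = 7 - 2 = 5$)
$I = 240$ ($I = - \frac{\left(-76 + 117\right) - 521}{2} = - \frac{41 - 521}{2} = \left(- \frac{1}{2}\right) \left(-480\right) = 240$)
$\left(s{\left(o{\left(6 \right)},-4 \right)} 13 + 7\right) 1512 + I = \left(\left(2 - -4\right) 13 + 7\right) 1512 + 240 = \left(\left(2 + 4\right) 13 + 7\right) 1512 + 240 = \left(6 \cdot 13 + 7\right) 1512 + 240 = \left(78 + 7\right) 1512 + 240 = 85 \cdot 1512 + 240 = 128520 + 240 = 128760$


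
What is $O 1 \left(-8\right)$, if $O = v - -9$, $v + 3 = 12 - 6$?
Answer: $-96$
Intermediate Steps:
$v = 3$ ($v = -3 + \left(12 - 6\right) = -3 + 6 = 3$)
$O = 12$ ($O = 3 - -9 = 3 + 9 = 12$)
$O 1 \left(-8\right) = 12 \cdot 1 \left(-8\right) = 12 \left(-8\right) = -96$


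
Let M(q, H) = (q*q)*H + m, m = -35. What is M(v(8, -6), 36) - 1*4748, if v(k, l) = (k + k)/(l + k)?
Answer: -2479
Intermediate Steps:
v(k, l) = 2*k/(k + l) (v(k, l) = (2*k)/(k + l) = 2*k/(k + l))
M(q, H) = -35 + H*q² (M(q, H) = (q*q)*H - 35 = q²*H - 35 = H*q² - 35 = -35 + H*q²)
M(v(8, -6), 36) - 1*4748 = (-35 + 36*(2*8/(8 - 6))²) - 1*4748 = (-35 + 36*(2*8/2)²) - 4748 = (-35 + 36*(2*8*(½))²) - 4748 = (-35 + 36*8²) - 4748 = (-35 + 36*64) - 4748 = (-35 + 2304) - 4748 = 2269 - 4748 = -2479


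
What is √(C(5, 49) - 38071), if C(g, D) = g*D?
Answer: I*√37826 ≈ 194.49*I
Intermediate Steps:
C(g, D) = D*g
√(C(5, 49) - 38071) = √(49*5 - 38071) = √(245 - 38071) = √(-37826) = I*√37826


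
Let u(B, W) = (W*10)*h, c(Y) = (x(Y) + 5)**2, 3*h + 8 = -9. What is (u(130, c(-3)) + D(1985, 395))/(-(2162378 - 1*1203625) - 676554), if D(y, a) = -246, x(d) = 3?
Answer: 11618/4905921 ≈ 0.0023682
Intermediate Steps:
h = -17/3 (h = -8/3 + (1/3)*(-9) = -8/3 - 3 = -17/3 ≈ -5.6667)
c(Y) = 64 (c(Y) = (3 + 5)**2 = 8**2 = 64)
u(B, W) = -170*W/3 (u(B, W) = (W*10)*(-17/3) = (10*W)*(-17/3) = -170*W/3)
(u(130, c(-3)) + D(1985, 395))/(-(2162378 - 1*1203625) - 676554) = (-170/3*64 - 246)/(-(2162378 - 1*1203625) - 676554) = (-10880/3 - 246)/(-(2162378 - 1203625) - 676554) = -11618/(3*(-1*958753 - 676554)) = -11618/(3*(-958753 - 676554)) = -11618/3/(-1635307) = -11618/3*(-1/1635307) = 11618/4905921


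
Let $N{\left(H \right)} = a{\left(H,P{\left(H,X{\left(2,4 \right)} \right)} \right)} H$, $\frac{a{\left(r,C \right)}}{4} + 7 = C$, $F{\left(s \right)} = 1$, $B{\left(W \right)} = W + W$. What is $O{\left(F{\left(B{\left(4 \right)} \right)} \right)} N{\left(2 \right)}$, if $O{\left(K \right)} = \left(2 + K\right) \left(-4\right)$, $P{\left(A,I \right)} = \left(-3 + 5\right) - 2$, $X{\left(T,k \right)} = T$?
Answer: $672$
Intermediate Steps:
$B{\left(W \right)} = 2 W$
$P{\left(A,I \right)} = 0$ ($P{\left(A,I \right)} = 2 - 2 = 0$)
$a{\left(r,C \right)} = -28 + 4 C$
$N{\left(H \right)} = - 28 H$ ($N{\left(H \right)} = \left(-28 + 4 \cdot 0\right) H = \left(-28 + 0\right) H = - 28 H$)
$O{\left(K \right)} = -8 - 4 K$
$O{\left(F{\left(B{\left(4 \right)} \right)} \right)} N{\left(2 \right)} = \left(-8 - 4\right) \left(\left(-28\right) 2\right) = \left(-8 - 4\right) \left(-56\right) = \left(-12\right) \left(-56\right) = 672$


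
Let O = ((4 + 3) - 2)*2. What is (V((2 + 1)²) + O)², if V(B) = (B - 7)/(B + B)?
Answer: 8281/81 ≈ 102.23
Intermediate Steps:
O = 10 (O = (7 - 2)*2 = 5*2 = 10)
V(B) = (-7 + B)/(2*B) (V(B) = (-7 + B)/((2*B)) = (-7 + B)*(1/(2*B)) = (-7 + B)/(2*B))
(V((2 + 1)²) + O)² = ((-7 + (2 + 1)²)/(2*((2 + 1)²)) + 10)² = ((-7 + 3²)/(2*(3²)) + 10)² = ((½)*(-7 + 9)/9 + 10)² = ((½)*(⅑)*2 + 10)² = (⅑ + 10)² = (91/9)² = 8281/81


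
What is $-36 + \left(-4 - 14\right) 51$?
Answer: $-954$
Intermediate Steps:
$-36 + \left(-4 - 14\right) 51 = -36 - 918 = -954$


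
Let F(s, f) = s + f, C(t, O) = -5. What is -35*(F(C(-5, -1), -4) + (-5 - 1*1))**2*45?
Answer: -354375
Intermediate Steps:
F(s, f) = f + s
-35*(F(C(-5, -1), -4) + (-5 - 1*1))**2*45 = -35*((-4 - 5) + (-5 - 1*1))**2*45 = -35*(-9 + (-5 - 1))**2*45 = -35*(-9 - 6)**2*45 = -35*(-15)**2*45 = -35*225*45 = -7875*45 = -354375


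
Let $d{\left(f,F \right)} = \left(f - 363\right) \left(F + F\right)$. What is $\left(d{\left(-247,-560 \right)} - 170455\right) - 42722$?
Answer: $470023$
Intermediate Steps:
$d{\left(f,F \right)} = 2 F \left(-363 + f\right)$ ($d{\left(f,F \right)} = \left(-363 + f\right) 2 F = 2 F \left(-363 + f\right)$)
$\left(d{\left(-247,-560 \right)} - 170455\right) - 42722 = \left(2 \left(-560\right) \left(-363 - 247\right) - 170455\right) - 42722 = \left(2 \left(-560\right) \left(-610\right) - 170455\right) - 42722 = \left(683200 - 170455\right) - 42722 = 512745 - 42722 = 470023$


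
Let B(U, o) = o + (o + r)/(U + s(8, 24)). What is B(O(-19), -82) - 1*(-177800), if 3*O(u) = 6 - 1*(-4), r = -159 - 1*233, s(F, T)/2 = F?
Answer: 5153111/29 ≈ 1.7769e+5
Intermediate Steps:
s(F, T) = 2*F
r = -392 (r = -159 - 233 = -392)
O(u) = 10/3 (O(u) = (6 - 1*(-4))/3 = (6 + 4)/3 = (1/3)*10 = 10/3)
B(U, o) = o + (-392 + o)/(16 + U) (B(U, o) = o + (o - 392)/(U + 2*8) = o + (-392 + o)/(U + 16) = o + (-392 + o)/(16 + U))
B(O(-19), -82) - 1*(-177800) = (-392 + 17*(-82) + (10/3)*(-82))/(16 + 10/3) - 1*(-177800) = (-392 - 1394 - 820/3)/(58/3) + 177800 = (3/58)*(-6178/3) + 177800 = -3089/29 + 177800 = 5153111/29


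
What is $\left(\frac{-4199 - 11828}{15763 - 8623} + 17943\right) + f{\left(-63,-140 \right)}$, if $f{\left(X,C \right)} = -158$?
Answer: $\frac{126968873}{7140} \approx 17783.0$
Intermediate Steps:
$\left(\frac{-4199 - 11828}{15763 - 8623} + 17943\right) + f{\left(-63,-140 \right)} = \left(\frac{-4199 - 11828}{15763 - 8623} + 17943\right) - 158 = \left(- \frac{16027}{7140} + 17943\right) - 158 = \frac{128096993}{7140} - 158 = \frac{126968873}{7140}$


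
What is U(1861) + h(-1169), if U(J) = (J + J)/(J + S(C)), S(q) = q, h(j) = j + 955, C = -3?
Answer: -196945/929 ≈ -212.00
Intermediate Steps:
h(j) = 955 + j
U(J) = 2*J/(-3 + J) (U(J) = (J + J)/(J - 3) = (2*J)/(-3 + J) = 2*J/(-3 + J))
U(1861) + h(-1169) = 2*1861/(-3 + 1861) + (955 - 1169) = 2*1861/1858 - 214 = 2*1861*(1/1858) - 214 = 1861/929 - 214 = -196945/929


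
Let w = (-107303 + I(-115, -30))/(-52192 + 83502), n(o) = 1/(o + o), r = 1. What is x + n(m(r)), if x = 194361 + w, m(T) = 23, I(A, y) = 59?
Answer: 139962735973/720130 ≈ 1.9436e+5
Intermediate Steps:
n(o) = 1/(2*o)
w = -53622/15655 (w = (-107303 + 59)/(-52192 + 83502) = -107244/31310 = -107244*1/31310 = -53622/15655 ≈ -3.4252)
x = 3042667833/15655 (x = 194361 - 53622/15655 = 3042667833/15655 ≈ 1.9436e+5)
x + n(m(r)) = 3042667833/15655 + (1/2)/23 = 3042667833/15655 + (1/2)*(1/23) = 3042667833/15655 + 1/46 = 139962735973/720130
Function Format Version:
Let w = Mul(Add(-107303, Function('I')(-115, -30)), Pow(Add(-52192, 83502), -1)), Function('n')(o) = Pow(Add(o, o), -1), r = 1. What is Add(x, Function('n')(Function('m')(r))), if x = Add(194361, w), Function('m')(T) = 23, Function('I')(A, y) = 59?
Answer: Rational(139962735973, 720130) ≈ 1.9436e+5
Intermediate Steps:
Function('n')(o) = Mul(Rational(1, 2), Pow(o, -1)) (Function('n')(o) = Pow(Mul(2, o), -1) = Mul(Rational(1, 2), Pow(o, -1)))
w = Rational(-53622, 15655) (w = Mul(Add(-107303, 59), Pow(Add(-52192, 83502), -1)) = Mul(-107244, Pow(31310, -1)) = Mul(-107244, Rational(1, 31310)) = Rational(-53622, 15655) ≈ -3.4252)
x = Rational(3042667833, 15655) (x = Add(194361, Rational(-53622, 15655)) = Rational(3042667833, 15655) ≈ 1.9436e+5)
Add(x, Function('n')(Function('m')(r))) = Add(Rational(3042667833, 15655), Mul(Rational(1, 2), Pow(23, -1))) = Add(Rational(3042667833, 15655), Mul(Rational(1, 2), Rational(1, 23))) = Add(Rational(3042667833, 15655), Rational(1, 46)) = Rational(139962735973, 720130)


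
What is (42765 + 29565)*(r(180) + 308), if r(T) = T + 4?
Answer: 35586360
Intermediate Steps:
r(T) = 4 + T
(42765 + 29565)*(r(180) + 308) = (42765 + 29565)*((4 + 180) + 308) = 72330*(184 + 308) = 72330*492 = 35586360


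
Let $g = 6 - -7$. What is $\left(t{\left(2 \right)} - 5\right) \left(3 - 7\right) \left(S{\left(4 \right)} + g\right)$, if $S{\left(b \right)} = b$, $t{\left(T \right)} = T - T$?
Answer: $340$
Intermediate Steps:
$t{\left(T \right)} = 0$
$g = 13$ ($g = 6 + 7 = 13$)
$\left(t{\left(2 \right)} - 5\right) \left(3 - 7\right) \left(S{\left(4 \right)} + g\right) = \left(0 - 5\right) \left(3 - 7\right) \left(4 + 13\right) = \left(-5\right) \left(-4\right) 17 = 20 \cdot 17 = 340$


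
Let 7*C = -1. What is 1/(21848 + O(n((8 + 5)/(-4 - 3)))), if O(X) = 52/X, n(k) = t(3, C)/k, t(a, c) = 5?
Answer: 35/764004 ≈ 4.5811e-5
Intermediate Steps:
C = -⅐ (C = (⅐)*(-1) = -⅐ ≈ -0.14286)
n(k) = 5/k
1/(21848 + O(n((8 + 5)/(-4 - 3)))) = 1/(21848 + 52/((5/(((8 + 5)/(-4 - 3)))))) = 1/(21848 + 52/((5/((13/(-7)))))) = 1/(21848 + 52/((5/((13*(-⅐)))))) = 1/(21848 + 52/((5/(-13/7)))) = 1/(21848 + 52/((5*(-7/13)))) = 1/(21848 + 52/(-35/13)) = 1/(21848 + 52*(-13/35)) = 1/(21848 - 676/35) = 1/(764004/35) = 35/764004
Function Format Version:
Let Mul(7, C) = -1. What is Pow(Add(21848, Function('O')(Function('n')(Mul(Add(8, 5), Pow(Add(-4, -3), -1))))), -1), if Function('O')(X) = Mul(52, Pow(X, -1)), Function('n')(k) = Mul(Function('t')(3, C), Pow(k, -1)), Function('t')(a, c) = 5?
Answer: Rational(35, 764004) ≈ 4.5811e-5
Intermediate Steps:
C = Rational(-1, 7) (C = Mul(Rational(1, 7), -1) = Rational(-1, 7) ≈ -0.14286)
Function('n')(k) = Mul(5, Pow(k, -1))
Pow(Add(21848, Function('O')(Function('n')(Mul(Add(8, 5), Pow(Add(-4, -3), -1))))), -1) = Pow(Add(21848, Mul(52, Pow(Mul(5, Pow(Mul(Add(8, 5), Pow(Add(-4, -3), -1)), -1)), -1))), -1) = Pow(Add(21848, Mul(52, Pow(Mul(5, Pow(Mul(13, Pow(-7, -1)), -1)), -1))), -1) = Pow(Add(21848, Mul(52, Pow(Mul(5, Pow(Mul(13, Rational(-1, 7)), -1)), -1))), -1) = Pow(Add(21848, Mul(52, Pow(Mul(5, Pow(Rational(-13, 7), -1)), -1))), -1) = Pow(Add(21848, Mul(52, Pow(Mul(5, Rational(-7, 13)), -1))), -1) = Pow(Add(21848, Mul(52, Pow(Rational(-35, 13), -1))), -1) = Pow(Add(21848, Mul(52, Rational(-13, 35))), -1) = Pow(Add(21848, Rational(-676, 35)), -1) = Pow(Rational(764004, 35), -1) = Rational(35, 764004)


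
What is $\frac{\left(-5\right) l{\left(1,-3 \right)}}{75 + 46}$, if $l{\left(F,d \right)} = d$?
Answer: $\frac{15}{121} \approx 0.12397$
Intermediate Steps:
$\frac{\left(-5\right) l{\left(1,-3 \right)}}{75 + 46} = \frac{\left(-5\right) \left(-3\right)}{75 + 46} = \frac{15}{121}$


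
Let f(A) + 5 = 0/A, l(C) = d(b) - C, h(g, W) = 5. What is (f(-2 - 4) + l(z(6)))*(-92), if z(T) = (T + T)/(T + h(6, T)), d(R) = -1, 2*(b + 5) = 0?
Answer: 7176/11 ≈ 652.36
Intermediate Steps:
b = -5 (b = -5 + (½)*0 = -5 + 0 = -5)
z(T) = 2*T/(5 + T) (z(T) = (T + T)/(T + 5) = (2*T)/(5 + T) = 2*T/(5 + T))
l(C) = -1 - C
f(A) = -5 (f(A) = -5 + 0/A = -5 + 0 = -5)
(f(-2 - 4) + l(z(6)))*(-92) = (-5 + (-1 - 2*6/(5 + 6)))*(-92) = (-5 + (-1 - 2*6/11))*(-92) = (-5 + (-1 - 1*12/11))*(-92) = (-5 + (-1 - 12/11))*(-92) = (-5 - 23/11)*(-92) = -78/11*(-92) = 7176/11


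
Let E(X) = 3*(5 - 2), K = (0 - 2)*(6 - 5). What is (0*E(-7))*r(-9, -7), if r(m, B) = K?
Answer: 0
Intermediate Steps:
K = -2 (K = -2*1 = -2)
r(m, B) = -2
E(X) = 9 (E(X) = 3*3 = 9)
(0*E(-7))*r(-9, -7) = (0*9)*(-2) = 0*(-2) = 0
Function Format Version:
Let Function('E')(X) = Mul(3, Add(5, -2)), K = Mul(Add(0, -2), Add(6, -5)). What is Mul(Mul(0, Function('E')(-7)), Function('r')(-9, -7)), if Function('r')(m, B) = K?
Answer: 0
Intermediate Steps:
K = -2 (K = Mul(-2, 1) = -2)
Function('r')(m, B) = -2
Function('E')(X) = 9 (Function('E')(X) = Mul(3, 3) = 9)
Mul(Mul(0, Function('E')(-7)), Function('r')(-9, -7)) = Mul(Mul(0, 9), -2) = Mul(0, -2) = 0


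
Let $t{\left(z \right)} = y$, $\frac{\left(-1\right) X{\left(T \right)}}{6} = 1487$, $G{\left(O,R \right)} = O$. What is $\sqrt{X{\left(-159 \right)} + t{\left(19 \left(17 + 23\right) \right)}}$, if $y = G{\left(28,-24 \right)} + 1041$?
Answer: $i \sqrt{7853} \approx 88.617 i$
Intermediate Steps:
$X{\left(T \right)} = -8922$ ($X{\left(T \right)} = \left(-6\right) 1487 = -8922$)
$y = 1069$ ($y = 28 + 1041 = 1069$)
$t{\left(z \right)} = 1069$
$\sqrt{X{\left(-159 \right)} + t{\left(19 \left(17 + 23\right) \right)}} = \sqrt{-8922 + 1069} = \sqrt{-7853} = i \sqrt{7853}$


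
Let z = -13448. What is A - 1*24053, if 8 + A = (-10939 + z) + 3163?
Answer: -45285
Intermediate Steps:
A = -21232 (A = -8 + ((-10939 - 13448) + 3163) = -8 + (-24387 + 3163) = -8 - 21224 = -21232)
A - 1*24053 = -21232 - 1*24053 = -21232 - 24053 = -45285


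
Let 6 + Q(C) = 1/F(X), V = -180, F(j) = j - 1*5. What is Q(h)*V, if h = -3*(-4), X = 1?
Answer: 1125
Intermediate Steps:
F(j) = -5 + j (F(j) = j - 5 = -5 + j)
h = 12
Q(C) = -25/4 (Q(C) = -6 + 1/(-5 + 1) = -6 + 1/(-4) = -6 - 1/4 = -25/4)
Q(h)*V = -25/4*(-180) = 1125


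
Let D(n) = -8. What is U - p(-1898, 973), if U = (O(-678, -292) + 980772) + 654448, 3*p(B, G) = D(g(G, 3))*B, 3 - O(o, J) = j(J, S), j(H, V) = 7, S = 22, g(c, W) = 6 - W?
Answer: 4890464/3 ≈ 1.6302e+6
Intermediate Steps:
O(o, J) = -4 (O(o, J) = 3 - 1*7 = 3 - 7 = -4)
p(B, G) = -8*B/3 (p(B, G) = (-8*B)/3 = -8*B/3)
U = 1635216 (U = (-4 + 980772) + 654448 = 980768 + 654448 = 1635216)
U - p(-1898, 973) = 1635216 - (-8)*(-1898)/3 = 1635216 - 1*15184/3 = 1635216 - 15184/3 = 4890464/3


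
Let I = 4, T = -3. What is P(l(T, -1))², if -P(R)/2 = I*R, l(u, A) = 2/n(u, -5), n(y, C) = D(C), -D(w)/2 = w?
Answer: 64/25 ≈ 2.5600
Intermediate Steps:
D(w) = -2*w
n(y, C) = -2*C
l(u, A) = ⅕ (l(u, A) = 2/((-2*(-5))) = 2/10 = 2*(⅒) = ⅕)
P(R) = -8*R
P(l(T, -1))² = (-8*⅕)² = (-8/5)² = 64/25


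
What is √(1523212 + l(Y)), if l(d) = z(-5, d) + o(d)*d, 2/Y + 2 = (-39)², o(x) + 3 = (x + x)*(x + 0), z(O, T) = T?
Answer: 8*√2585921834322595/329623 ≈ 1234.2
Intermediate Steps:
o(x) = -3 + 2*x² (o(x) = -3 + (x + x)*(x + 0) = -3 + (2*x)*x = -3 + 2*x²)
Y = 2/1519 (Y = 2/(-2 + (-39)²) = 2/(-2 + 1521) = 2/1519 ≈ 0.0013167)
l(d) = d + d*(-3 + 2*d²) (l(d) = d + (-3 + 2*d²)*d = d + d*(-3 + 2*d²))
√(1523212 + l(Y)) = √(1523212 + 2*(2/1519)*(-1 + (2/1519)²)) = √(1523212 + 2*(2/1519)*(-1 + 4/2307361)) = √(1523212 + 2*(2/1519)*(-2307357/2307361)) = √(1523212 - 9229428/3504881359) = √(5338677335375680/3504881359) = 8*√2585921834322595/329623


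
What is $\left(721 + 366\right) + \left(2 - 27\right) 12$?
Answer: $787$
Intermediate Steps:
$\left(721 + 366\right) + \left(2 - 27\right) 12 = 1087 - 300 = 787$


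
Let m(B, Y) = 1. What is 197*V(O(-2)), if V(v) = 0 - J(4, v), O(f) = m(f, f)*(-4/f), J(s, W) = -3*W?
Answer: 1182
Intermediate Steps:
O(f) = -4/f (O(f) = 1*(-4/f) = -4/f)
V(v) = 3*v (V(v) = 0 - (-3)*v = 0 + 3*v = 3*v)
197*V(O(-2)) = 197*(3*(-4/(-2))) = 197*(3*(-4*(-½))) = 197*(3*2) = 197*6 = 1182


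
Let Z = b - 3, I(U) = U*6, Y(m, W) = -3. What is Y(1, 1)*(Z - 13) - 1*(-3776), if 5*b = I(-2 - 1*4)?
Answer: 19228/5 ≈ 3845.6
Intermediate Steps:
I(U) = 6*U
b = -36/5 (b = (6*(-2 - 1*4))/5 = (6*(-2 - 4))/5 = (6*(-6))/5 = (⅕)*(-36) = -36/5 ≈ -7.2000)
Z = -51/5 (Z = -36/5 - 3 = -51/5 ≈ -10.200)
Y(1, 1)*(Z - 13) - 1*(-3776) = -3*(-51/5 - 13) - 1*(-3776) = -3*(-116/5) + 3776 = 348/5 + 3776 = 19228/5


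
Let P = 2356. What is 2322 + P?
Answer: 4678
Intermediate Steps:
2322 + P = 2322 + 2356 = 4678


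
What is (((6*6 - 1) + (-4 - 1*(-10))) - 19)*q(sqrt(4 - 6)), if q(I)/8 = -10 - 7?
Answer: -2992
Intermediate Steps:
q(I) = -136 (q(I) = 8*(-10 - 7) = 8*(-17) = -136)
(((6*6 - 1) + (-4 - 1*(-10))) - 19)*q(sqrt(4 - 6)) = (((6*6 - 1) + (-4 - 1*(-10))) - 19)*(-136) = (((36 - 1) + (-4 + 10)) - 19)*(-136) = ((35 + 6) - 19)*(-136) = (41 - 19)*(-136) = 22*(-136) = -2992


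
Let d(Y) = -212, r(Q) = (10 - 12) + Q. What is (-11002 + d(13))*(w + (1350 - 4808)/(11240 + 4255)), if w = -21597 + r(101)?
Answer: 1245183750384/5165 ≈ 2.4108e+8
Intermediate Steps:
r(Q) = -2 + Q
w = -21498 (w = -21597 + (-2 + 101) = -21597 + 99 = -21498)
(-11002 + d(13))*(w + (1350 - 4808)/(11240 + 4255)) = (-11002 - 212)*(-21498 + (1350 - 4808)/(11240 + 4255)) = -11214*(-21498 - 3458/15495) = -11214*(-333114968/15495) = 1245183750384/5165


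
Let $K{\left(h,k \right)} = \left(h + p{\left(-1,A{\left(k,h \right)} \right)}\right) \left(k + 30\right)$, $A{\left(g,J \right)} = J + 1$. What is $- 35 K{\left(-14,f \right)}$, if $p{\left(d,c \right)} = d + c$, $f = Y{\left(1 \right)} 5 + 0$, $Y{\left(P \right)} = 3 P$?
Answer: $44100$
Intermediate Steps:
$f = 15$ ($f = 3 \cdot 1 \cdot 5 + 0 = 3 \cdot 5 + 0 = 15 + 0 = 15$)
$A{\left(g,J \right)} = 1 + J$
$p{\left(d,c \right)} = c + d$
$K{\left(h,k \right)} = 2 h \left(30 + k\right)$ ($K{\left(h,k \right)} = \left(h + \left(\left(1 + h\right) - 1\right)\right) \left(k + 30\right) = \left(h + h\right) \left(30 + k\right) = 2 h \left(30 + k\right)$)
$- 35 K{\left(-14,f \right)} = - 35 \cdot 2 \left(-14\right) \left(30 + 15\right) = - 35 \cdot 2 \left(-14\right) 45 = \left(-35\right) \left(-1260\right) = 44100$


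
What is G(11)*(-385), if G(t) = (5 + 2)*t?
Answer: -29645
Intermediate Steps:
G(t) = 7*t
G(11)*(-385) = (7*11)*(-385) = 77*(-385) = -29645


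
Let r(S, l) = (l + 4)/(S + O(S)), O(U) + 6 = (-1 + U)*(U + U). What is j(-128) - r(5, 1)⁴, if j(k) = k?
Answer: -296121073/2313441 ≈ -128.00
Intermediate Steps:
O(U) = -6 + 2*U*(-1 + U) (O(U) = -6 + (-1 + U)*(U + U) = -6 + (-1 + U)*(2*U) = -6 + 2*U*(-1 + U))
r(S, l) = (4 + l)/(-6 - S + 2*S²) (r(S, l) = (l + 4)/(S + (-6 - 2*S + 2*S²)) = (4 + l)/(-6 - S + 2*S²))
j(-128) - r(5, 1)⁴ = -128 - ((4 + 1)/(-6 - 1*5 + 2*5²))⁴ = -128 - (5/(-6 - 5 + 2*25))⁴ = -128 - (5/(-6 - 5 + 50))⁴ = -128 - (5/39)⁴ = -128 - 1*625/2313441 = -128 - 625/2313441 = -296121073/2313441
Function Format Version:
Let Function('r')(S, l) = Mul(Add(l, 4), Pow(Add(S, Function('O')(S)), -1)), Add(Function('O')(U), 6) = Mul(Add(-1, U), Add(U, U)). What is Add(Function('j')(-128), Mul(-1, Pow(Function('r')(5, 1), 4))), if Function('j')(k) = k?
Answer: Rational(-296121073, 2313441) ≈ -128.00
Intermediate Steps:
Function('O')(U) = Add(-6, Mul(2, U, Add(-1, U))) (Function('O')(U) = Add(-6, Mul(Add(-1, U), Add(U, U))) = Add(-6, Mul(Add(-1, U), Mul(2, U))) = Add(-6, Mul(2, U, Add(-1, U))))
Function('r')(S, l) = Mul(Pow(Add(-6, Mul(-1, S), Mul(2, Pow(S, 2))), -1), Add(4, l)) (Function('r')(S, l) = Mul(Add(l, 4), Pow(Add(S, Add(-6, Mul(-2, S), Mul(2, Pow(S, 2)))), -1)) = Mul(Add(4, l), Pow(Add(-6, Mul(-1, S), Mul(2, Pow(S, 2))), -1)) = Mul(Pow(Add(-6, Mul(-1, S), Mul(2, Pow(S, 2))), -1), Add(4, l)))
Add(Function('j')(-128), Mul(-1, Pow(Function('r')(5, 1), 4))) = Add(-128, Mul(-1, Pow(Mul(Pow(Add(-6, Mul(-1, 5), Mul(2, Pow(5, 2))), -1), Add(4, 1)), 4))) = Add(-128, Mul(-1, Pow(Mul(Pow(Add(-6, -5, Mul(2, 25)), -1), 5), 4))) = Add(-128, Mul(-1, Pow(Mul(Pow(Add(-6, -5, 50), -1), 5), 4))) = Add(-128, Mul(-1, Pow(Mul(Pow(39, -1), 5), 4))) = Add(-128, Mul(-1, Pow(Mul(Rational(1, 39), 5), 4))) = Add(-128, Mul(-1, Pow(Rational(5, 39), 4))) = Add(-128, Mul(-1, Rational(625, 2313441))) = Add(-128, Rational(-625, 2313441)) = Rational(-296121073, 2313441)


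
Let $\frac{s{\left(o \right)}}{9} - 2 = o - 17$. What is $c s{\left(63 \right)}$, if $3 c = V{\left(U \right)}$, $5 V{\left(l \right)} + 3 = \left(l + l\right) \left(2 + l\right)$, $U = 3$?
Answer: $\frac{3888}{5} \approx 777.6$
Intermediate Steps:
$s{\left(o \right)} = -135 + 9 o$ ($s{\left(o \right)} = 18 + 9 \left(o - 17\right) = 18 + 9 \left(-17 + o\right) = 18 + \left(-153 + 9 o\right) = -135 + 9 o$)
$V{\left(l \right)} = - \frac{3}{5} + \frac{2 l \left(2 + l\right)}{5}$ ($V{\left(l \right)} = - \frac{3}{5} + \frac{\left(l + l\right) \left(2 + l\right)}{5} = - \frac{3}{5} + \frac{2 l \left(2 + l\right)}{5}$)
$c = \frac{9}{5}$ ($c = \frac{- \frac{3}{5} + \frac{2 \cdot 3^{2}}{5} + \frac{4}{5} \cdot 3}{3} = \frac{- \frac{3}{5} + \frac{2}{5} \cdot 9 + \frac{12}{5}}{3} = \frac{- \frac{3}{5} + \frac{18}{5} + \frac{12}{5}}{3} = \frac{1}{3} \cdot \frac{27}{5} = \frac{9}{5} \approx 1.8$)
$c s{\left(63 \right)} = \frac{9 \left(-135 + 9 \cdot 63\right)}{5} = \frac{9 \left(-135 + 567\right)}{5} = \frac{9}{5} \cdot 432 = \frac{3888}{5}$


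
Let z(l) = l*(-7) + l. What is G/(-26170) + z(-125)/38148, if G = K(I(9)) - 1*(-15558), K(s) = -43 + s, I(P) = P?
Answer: -47715171/83194430 ≈ -0.57354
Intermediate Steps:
G = 15524 (G = (-43 + 9) - 1*(-15558) = -34 + 15558 = 15524)
z(l) = -6*l (z(l) = -7*l + l = -6*l)
G/(-26170) + z(-125)/38148 = 15524/(-26170) - 6*(-125)/38148 = 15524*(-1/26170) + 750*(1/38148) = -7762/13085 + 125/6358 = -47715171/83194430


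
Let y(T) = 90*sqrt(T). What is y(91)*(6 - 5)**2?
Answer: 90*sqrt(91) ≈ 858.54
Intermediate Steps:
y(91)*(6 - 5)**2 = (90*sqrt(91))*(6 - 5)**2 = (90*sqrt(91))*1**2 = (90*sqrt(91))*1 = 90*sqrt(91)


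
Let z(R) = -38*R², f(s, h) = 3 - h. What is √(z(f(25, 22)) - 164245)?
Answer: I*√177963 ≈ 421.86*I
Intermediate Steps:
√(z(f(25, 22)) - 164245) = √(-38*(3 - 1*22)² - 164245) = √(-38*(3 - 22)² - 164245) = √(-38*(-19)² - 164245) = √(-38*361 - 164245) = √(-13718 - 164245) = √(-177963) = I*√177963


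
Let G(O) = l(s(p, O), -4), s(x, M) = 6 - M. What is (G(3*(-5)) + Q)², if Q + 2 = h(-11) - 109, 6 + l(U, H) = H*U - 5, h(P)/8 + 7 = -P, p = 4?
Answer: 30276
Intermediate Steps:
h(P) = -56 - 8*P (h(P) = -56 + 8*(-P) = -56 - 8*P)
l(U, H) = -11 + H*U (l(U, H) = -6 + (H*U - 5) = -6 + (-5 + H*U) = -11 + H*U)
Q = -79 (Q = -2 + ((-56 - 8*(-11)) - 109) = -2 + ((-56 + 88) - 109) = -2 + (32 - 109) = -2 - 77 = -79)
G(O) = -35 + 4*O (G(O) = -11 - 4*(6 - O) = -11 + (-24 + 4*O) = -35 + 4*O)
(G(3*(-5)) + Q)² = ((-35 + 4*(3*(-5))) - 79)² = ((-35 + 4*(-15)) - 79)² = ((-35 - 60) - 79)² = (-95 - 79)² = (-174)² = 30276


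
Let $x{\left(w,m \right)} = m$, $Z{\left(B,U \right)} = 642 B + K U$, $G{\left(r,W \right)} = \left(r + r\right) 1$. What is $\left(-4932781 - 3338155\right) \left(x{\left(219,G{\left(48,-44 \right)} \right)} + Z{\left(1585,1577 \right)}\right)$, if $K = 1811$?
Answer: $-32038405211768$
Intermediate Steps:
$G{\left(r,W \right)} = 2 r$ ($G{\left(r,W \right)} = 2 r 1 = 2 r$)
$Z{\left(B,U \right)} = 642 B + 1811 U$
$\left(-4932781 - 3338155\right) \left(x{\left(219,G{\left(48,-44 \right)} \right)} + Z{\left(1585,1577 \right)}\right) = \left(-4932781 - 3338155\right) \left(2 \cdot 48 + \left(642 \cdot 1585 + 1811 \cdot 1577\right)\right) = - 8270936 \left(96 + \left(1017570 + 2855947\right)\right) = - 8270936 \left(96 + 3873517\right) = \left(-8270936\right) 3873613 = -32038405211768$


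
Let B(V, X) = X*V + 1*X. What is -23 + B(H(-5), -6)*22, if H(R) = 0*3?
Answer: -155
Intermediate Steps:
H(R) = 0
B(V, X) = X + V*X (B(V, X) = V*X + X = X + V*X)
-23 + B(H(-5), -6)*22 = -23 - 6*(1 + 0)*22 = -23 - 6*1*22 = -23 - 6*22 = -23 - 132 = -155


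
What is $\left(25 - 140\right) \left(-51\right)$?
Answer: $5865$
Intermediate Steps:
$\left(25 - 140\right) \left(-51\right) = \left(-115\right) \left(-51\right) = 5865$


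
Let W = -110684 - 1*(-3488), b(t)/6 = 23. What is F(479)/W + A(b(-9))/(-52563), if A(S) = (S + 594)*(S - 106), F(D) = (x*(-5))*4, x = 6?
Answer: -69573654/156515093 ≈ -0.44452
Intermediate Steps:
F(D) = -120 (F(D) = (6*(-5))*4 = -30*4 = -120)
b(t) = 138 (b(t) = 6*23 = 138)
A(S) = (-106 + S)*(594 + S) (A(S) = (594 + S)*(-106 + S) = (-106 + S)*(594 + S))
W = -107196 (W = -110684 + 3488 = -107196)
F(479)/W + A(b(-9))/(-52563) = -120/(-107196) + (-62964 + 138² + 488*138)/(-52563) = -120*(-1/107196) + (-62964 + 19044 + 67344)*(-1/52563) = 10/8933 + 23424*(-1/52563) = 10/8933 - 7808/17521 = -69573654/156515093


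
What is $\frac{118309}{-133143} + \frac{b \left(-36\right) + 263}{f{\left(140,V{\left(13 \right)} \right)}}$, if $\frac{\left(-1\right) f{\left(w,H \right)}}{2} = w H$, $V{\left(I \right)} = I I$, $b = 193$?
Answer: $- \frac{134523455}{180009336} \approx -0.74731$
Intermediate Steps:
$V{\left(I \right)} = I^{2}$
$f{\left(w,H \right)} = - 2 H w$ ($f{\left(w,H \right)} = - 2 w H = - 2 H w$)
$\frac{118309}{-133143} + \frac{b \left(-36\right) + 263}{f{\left(140,V{\left(13 \right)} \right)}} = \frac{118309}{-133143} + \frac{193 \left(-36\right) + 263}{\left(-2\right) 13^{2} \cdot 140} = 118309 \left(- \frac{1}{133143}\right) + \frac{-6948 + 263}{\left(-2\right) 169 \cdot 140} = - \frac{118309}{133143} - \frac{6685}{-47320} = - \frac{118309}{133143} - - \frac{191}{1352} = - \frac{118309}{133143} + \frac{191}{1352} = - \frac{134523455}{180009336}$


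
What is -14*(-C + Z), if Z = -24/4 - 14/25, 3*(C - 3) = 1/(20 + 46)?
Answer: 331429/2475 ≈ 133.91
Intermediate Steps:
C = 595/198 (C = 3 + 1/(3*(20 + 46)) = 3 + (⅓)/66 = 3 + (⅓)*(1/66) = 3 + 1/198 = 595/198 ≈ 3.0051)
Z = -164/25 (Z = -24*¼ - 14*1/25 = -6 - 14/25 = -164/25 ≈ -6.5600)
-14*(-C + Z) = -14*(-1*595/198 - 164/25) = -14*(-595/198 - 164/25) = -14*(-47347/4950) = 331429/2475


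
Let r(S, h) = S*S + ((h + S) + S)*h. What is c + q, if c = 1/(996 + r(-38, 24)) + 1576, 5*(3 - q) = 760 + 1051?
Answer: 7252133/5960 ≈ 1216.8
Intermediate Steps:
r(S, h) = S² + h*(h + 2*S) (r(S, h) = S² + ((S + h) + S)*h = S² + (h + 2*S)*h = S² + h*(h + 2*S))
q = -1796/5 (q = 3 - (760 + 1051)/5 = 3 - ⅕*1811 = 3 - 1811/5 = -1796/5 ≈ -359.20)
c = 1878593/1192 (c = 1/(996 + ((-38)² + 24² + 2*(-38)*24)) + 1576 = 1/(996 + (1444 + 576 - 1824)) + 1576 = 1/(996 + 196) + 1576 = 1/1192 + 1576 = 1878593/1192 ≈ 1576.0)
c + q = 1878593/1192 - 1796/5 = 7252133/5960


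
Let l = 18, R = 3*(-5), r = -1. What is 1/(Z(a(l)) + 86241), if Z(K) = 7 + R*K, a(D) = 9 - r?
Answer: 1/86098 ≈ 1.1615e-5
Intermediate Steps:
R = -15
a(D) = 10 (a(D) = 9 - 1*(-1) = 9 + 1 = 10)
Z(K) = 7 - 15*K
1/(Z(a(l)) + 86241) = 1/((7 - 15*10) + 86241) = 1/((7 - 150) + 86241) = 1/(-143 + 86241) = 1/86098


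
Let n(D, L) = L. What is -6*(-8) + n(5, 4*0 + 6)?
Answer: 54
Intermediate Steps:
-6*(-8) + n(5, 4*0 + 6) = -6*(-8) + (4*0 + 6) = 48 + (0 + 6) = 48 + 6 = 54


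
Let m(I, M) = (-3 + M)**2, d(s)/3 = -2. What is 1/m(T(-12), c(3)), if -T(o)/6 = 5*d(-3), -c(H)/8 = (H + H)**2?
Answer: 1/84681 ≈ 1.1809e-5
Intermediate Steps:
c(H) = -32*H**2 (c(H) = -8*(H + H)**2 = -8*4*H**2 = -32*H**2)
d(s) = -6 (d(s) = 3*(-2) = -6)
T(o) = 180 (T(o) = -30*(-6) = -6*(-30) = 180)
1/m(T(-12), c(3)) = 1/((-3 - 32*3**2)**2) = 1/((-3 - 32*9)**2) = 1/((-3 - 288)**2) = 1/((-291)**2) = 1/84681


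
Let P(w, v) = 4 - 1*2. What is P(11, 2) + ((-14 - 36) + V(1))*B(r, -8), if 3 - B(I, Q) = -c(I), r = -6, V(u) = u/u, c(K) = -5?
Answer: 100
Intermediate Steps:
V(u) = 1
B(I, Q) = -2 (B(I, Q) = 3 - (-1)*(-5) = 3 - 1*5 = 3 - 5 = -2)
P(w, v) = 2 (P(w, v) = 4 - 2 = 2)
P(11, 2) + ((-14 - 36) + V(1))*B(r, -8) = 2 + ((-14 - 36) + 1)*(-2) = 2 + (-50 + 1)*(-2) = 2 - 49*(-2) = 2 + 98 = 100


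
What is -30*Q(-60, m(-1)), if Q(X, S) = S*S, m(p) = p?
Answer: -30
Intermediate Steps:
Q(X, S) = S²
-30*Q(-60, m(-1)) = -30*(-1)² = -30*1 = -30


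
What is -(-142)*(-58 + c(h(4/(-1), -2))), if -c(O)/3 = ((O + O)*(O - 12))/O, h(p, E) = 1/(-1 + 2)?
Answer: 1136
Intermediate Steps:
h(p, E) = 1 (h(p, E) = 1/1 = 1)
c(O) = 72 - 6*O (c(O) = -3*(O + O)*(O - 12)/O = -3*(2*O)*(-12 + O)/O = -3*2*O*(-12 + O)/O = -3*(-24 + 2*O) = 72 - 6*O)
-(-142)*(-58 + c(h(4/(-1), -2))) = -(-142)*(-58 + (72 - 6*1)) = -(-142)*(-58 + (72 - 6)) = -(-142)*(-58 + 66) = -(-142)*8 = -1*(-1136) = 1136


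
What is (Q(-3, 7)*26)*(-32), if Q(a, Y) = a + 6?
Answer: -2496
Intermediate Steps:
Q(a, Y) = 6 + a
(Q(-3, 7)*26)*(-32) = ((6 - 3)*26)*(-32) = (3*26)*(-32) = 78*(-32) = -2496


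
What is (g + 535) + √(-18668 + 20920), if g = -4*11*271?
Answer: -11389 + 2*√563 ≈ -11342.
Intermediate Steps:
g = -11924 (g = -44*271 = -11924)
(g + 535) + √(-18668 + 20920) = (-11924 + 535) + √(-18668 + 20920) = -11389 + √2252 = -11389 + 2*√563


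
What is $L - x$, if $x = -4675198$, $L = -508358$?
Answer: $4166840$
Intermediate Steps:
$L - x = -508358 - -4675198 = -508358 + 4675198 = 4166840$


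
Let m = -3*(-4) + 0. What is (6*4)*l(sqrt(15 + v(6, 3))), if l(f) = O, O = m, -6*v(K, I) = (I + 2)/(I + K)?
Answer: 288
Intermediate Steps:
v(K, I) = -(2 + I)/(6*(I + K)) (v(K, I) = -(I + 2)/(6*(I + K)) = -(2 + I)/(6*(I + K)))
m = 12 (m = 12 + 0 = 12)
O = 12
l(f) = 12
(6*4)*l(sqrt(15 + v(6, 3))) = (6*4)*12 = 24*12 = 288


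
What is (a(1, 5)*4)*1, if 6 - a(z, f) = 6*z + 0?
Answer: 0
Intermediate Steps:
a(z, f) = 6 - 6*z (a(z, f) = 6 - (6*z + 0) = 6 - 6*z)
(a(1, 5)*4)*1 = ((6 - 6*1)*4)*1 = ((6 - 6)*4)*1 = (0*4)*1 = 0*1 = 0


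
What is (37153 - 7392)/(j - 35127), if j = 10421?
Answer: -29761/24706 ≈ -1.2046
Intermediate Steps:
(37153 - 7392)/(j - 35127) = (37153 - 7392)/(10421 - 35127) = 29761/(-24706) = 29761*(-1/24706) = -29761/24706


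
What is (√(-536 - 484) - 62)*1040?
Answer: -64480 + 2080*I*√255 ≈ -64480.0 + 33215.0*I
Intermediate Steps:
(√(-536 - 484) - 62)*1040 = (√(-1020) - 62)*1040 = (2*I*√255 - 62)*1040 = (-62 + 2*I*√255)*1040 = -64480 + 2080*I*√255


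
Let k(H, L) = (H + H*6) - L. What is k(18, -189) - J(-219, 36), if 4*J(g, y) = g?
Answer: 1479/4 ≈ 369.75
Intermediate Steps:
J(g, y) = g/4
k(H, L) = -L + 7*H (k(H, L) = (H + 6*H) - L = 7*H - L = -L + 7*H)
k(18, -189) - J(-219, 36) = (-1*(-189) + 7*18) - (-219)/4 = (189 + 126) - 1*(-219/4) = 315 + 219/4 = 1479/4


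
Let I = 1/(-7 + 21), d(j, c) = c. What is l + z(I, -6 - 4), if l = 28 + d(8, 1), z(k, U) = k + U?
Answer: 267/14 ≈ 19.071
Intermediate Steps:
I = 1/14 ≈ 0.071429
z(k, U) = U + k
l = 29 (l = 28 + 1 = 29)
l + z(I, -6 - 4) = 29 + ((-6 - 4) + 1/14) = 29 + (-10 + 1/14) = 29 - 139/14 = 267/14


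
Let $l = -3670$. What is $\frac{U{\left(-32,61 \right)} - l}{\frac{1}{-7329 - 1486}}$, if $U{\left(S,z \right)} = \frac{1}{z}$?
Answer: $- \frac{1973422865}{61} \approx -3.2351 \cdot 10^{7}$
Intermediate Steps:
$\frac{U{\left(-32,61 \right)} - l}{\frac{1}{-7329 - 1486}} = \frac{\frac{1}{61} - -3670}{\frac{1}{-7329 - 1486}} = \frac{\frac{1}{61} + 3670}{\frac{1}{-8815}} = \frac{223871}{61 \left(- \frac{1}{8815}\right)} = \frac{223871}{61} \left(-8815\right) = - \frac{1973422865}{61}$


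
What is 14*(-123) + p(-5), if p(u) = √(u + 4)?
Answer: -1722 + I ≈ -1722.0 + 1.0*I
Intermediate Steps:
p(u) = √(4 + u)
14*(-123) + p(-5) = 14*(-123) + √(4 - 5) = -1722 + √(-1) = -1722 + I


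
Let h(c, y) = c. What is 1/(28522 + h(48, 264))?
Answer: 1/28570 ≈ 3.5002e-5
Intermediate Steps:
1/(28522 + h(48, 264)) = 1/(28522 + 48) = 1/28570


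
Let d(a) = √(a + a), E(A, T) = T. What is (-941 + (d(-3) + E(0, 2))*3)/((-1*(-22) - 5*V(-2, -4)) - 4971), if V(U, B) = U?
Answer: 85/449 - 3*I*√6/4939 ≈ 0.18931 - 0.0014878*I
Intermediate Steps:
d(a) = √2*√a (d(a) = √(2*a) = √2*√a)
(-941 + (d(-3) + E(0, 2))*3)/((-1*(-22) - 5*V(-2, -4)) - 4971) = (-941 + (√2*√(-3) + 2)*3)/((-1*(-22) - 5*(-2)) - 4971) = (-941 + (√2*(I*√3) + 2)*3)/((22 + 10) - 4971) = (-941 + (I*√6 + 2)*3)/(32 - 4971) = (-941 + (2 + I*√6)*3)/(-4939) = (-941 + (6 + 3*I*√6))*(-1/4939) = (-935 + 3*I*√6)*(-1/4939) = 85/449 - 3*I*√6/4939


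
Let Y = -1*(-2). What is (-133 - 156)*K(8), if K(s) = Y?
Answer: -578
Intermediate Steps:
Y = 2
K(s) = 2
(-133 - 156)*K(8) = (-133 - 156)*2 = -289*2 = -578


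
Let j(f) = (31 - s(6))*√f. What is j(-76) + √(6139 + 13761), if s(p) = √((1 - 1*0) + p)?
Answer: 10*√199 + 2*I*√19*(31 - √7) ≈ 141.07 + 247.19*I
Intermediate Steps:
s(p) = √(1 + p) (s(p) = √((1 + 0) + p) = √(1 + p))
j(f) = √f*(31 - √7) (j(f) = (31 - √(1 + 6))*√f = (31 - √7)*√f = √f*(31 - √7))
j(-76) + √(6139 + 13761) = √(-76)*(31 - √7) + √(6139 + 13761) = (2*I*√19)*(31 - √7) + √19900 = 2*I*√19*(31 - √7) + 10*√199 = 10*√199 + 2*I*√19*(31 - √7)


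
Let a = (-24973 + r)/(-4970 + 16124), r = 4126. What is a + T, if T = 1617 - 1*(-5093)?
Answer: 24940831/3718 ≈ 6708.1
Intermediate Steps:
T = 6710 (T = 1617 + 5093 = 6710)
a = -6949/3718 (a = (-24973 + 4126)/(-4970 + 16124) = -20847/11154 = -20847*1/11154 = -6949/3718 ≈ -1.8690)
a + T = -6949/3718 + 6710 = 24940831/3718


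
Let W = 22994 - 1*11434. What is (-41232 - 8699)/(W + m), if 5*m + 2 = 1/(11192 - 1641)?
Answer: -2384454905/552028699 ≈ -4.3194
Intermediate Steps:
m = -19101/47755 (m = -⅖ + 1/(5*(11192 - 1641)) = -⅖ + (⅕)/9551 = -⅖ + (⅕)*(1/9551) = -⅖ + 1/47755 = -19101/47755 ≈ -0.39998)
W = 11560 (W = 22994 - 11434 = 11560)
(-41232 - 8699)/(W + m) = (-41232 - 8699)/(11560 - 19101/47755) = -49931/552028699/47755 = -49931*47755/552028699 = -2384454905/552028699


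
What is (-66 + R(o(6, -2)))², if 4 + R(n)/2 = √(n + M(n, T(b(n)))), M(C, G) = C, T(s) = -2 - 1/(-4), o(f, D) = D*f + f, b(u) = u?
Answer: 5428 - 592*I*√3 ≈ 5428.0 - 1025.4*I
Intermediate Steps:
o(f, D) = f + D*f
T(s) = -7/4 (T(s) = -2 - 1*(-¼) = -2 + ¼ = -7/4)
R(n) = -8 + 2*√2*√n (R(n) = -8 + 2*√(n + n) = -8 + 2*√(2*n) = -8 + 2*(√2*√n) = -8 + 2*√2*√n)
(-66 + R(o(6, -2)))² = (-66 + (-8 + 2*√2*√(6*(1 - 2))))² = (-66 + (-8 + 2*√2*√(6*(-1))))² = (-66 + (-8 + 2*√2*√(-6)))² = (-66 + (-8 + 2*√2*(I*√6)))² = (-66 + (-8 + 4*I*√3))² = (-74 + 4*I*√3)²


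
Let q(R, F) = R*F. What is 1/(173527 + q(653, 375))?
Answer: 1/418402 ≈ 2.3900e-6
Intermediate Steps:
q(R, F) = F*R
1/(173527 + q(653, 375)) = 1/(173527 + 375*653) = 1/(173527 + 244875) = 1/418402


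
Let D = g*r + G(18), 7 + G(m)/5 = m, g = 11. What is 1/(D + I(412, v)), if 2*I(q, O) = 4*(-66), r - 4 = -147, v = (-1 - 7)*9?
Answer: -1/1650 ≈ -0.00060606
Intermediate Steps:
G(m) = -35 + 5*m
v = -72 (v = -8*9 = -72)
r = -143 (r = 4 - 147 = -143)
I(q, O) = -132 (I(q, O) = (4*(-66))/2 = (½)*(-264) = -132)
D = -1518 (D = 11*(-143) + (-35 + 5*18) = -1573 + (-35 + 90) = -1573 + 55 = -1518)
1/(D + I(412, v)) = 1/(-1518 - 132) = 1/(-1650) = -1/1650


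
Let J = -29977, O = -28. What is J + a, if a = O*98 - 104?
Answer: -32825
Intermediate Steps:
a = -2848 (a = -28*98 - 104 = -2744 - 104 = -2848)
J + a = -29977 - 2848 = -32825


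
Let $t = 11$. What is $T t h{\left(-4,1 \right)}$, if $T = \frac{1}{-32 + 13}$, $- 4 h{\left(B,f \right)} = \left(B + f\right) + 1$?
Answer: $- \frac{11}{38} \approx -0.28947$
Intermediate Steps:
$h{\left(B,f \right)} = - \frac{1}{4} - \frac{B}{4} - \frac{f}{4}$ ($h{\left(B,f \right)} = - \frac{\left(B + f\right) + 1}{4} = - \frac{1 + B + f}{4} = - \frac{1}{4} - \frac{B}{4} - \frac{f}{4}$)
$T = - \frac{1}{19}$ ($T = \frac{1}{-19} = - \frac{1}{19} \approx -0.052632$)
$T t h{\left(-4,1 \right)} = \left(- \frac{1}{19}\right) 11 \left(- \frac{1}{4} - -1 - \frac{1}{4}\right) = - \frac{11 \left(- \frac{1}{4} + 1 - \frac{1}{4}\right)}{19} = \left(- \frac{11}{19}\right) \frac{1}{2} = - \frac{11}{38}$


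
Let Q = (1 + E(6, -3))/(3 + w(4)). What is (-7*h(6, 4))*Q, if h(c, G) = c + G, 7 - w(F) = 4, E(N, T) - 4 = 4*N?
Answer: -1015/3 ≈ -338.33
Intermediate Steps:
E(N, T) = 4 + 4*N
w(F) = 3 (w(F) = 7 - 1*4 = 7 - 4 = 3)
Q = 29/6 (Q = (1 + (4 + 4*6))/(3 + 3) = (1 + (4 + 24))/6 = (1 + 28)*(⅙) = 29*(⅙) = 29/6 ≈ 4.8333)
h(c, G) = G + c
(-7*h(6, 4))*Q = -7*(4 + 6)*(29/6) = -7*10*(29/6) = -70*29/6 = -1015/3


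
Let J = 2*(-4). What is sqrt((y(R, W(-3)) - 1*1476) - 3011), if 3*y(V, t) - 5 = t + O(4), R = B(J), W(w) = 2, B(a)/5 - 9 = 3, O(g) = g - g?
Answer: 31*I*sqrt(42)/3 ≈ 66.968*I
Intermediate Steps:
J = -8
O(g) = 0
B(a) = 60 (B(a) = 45 + 5*3 = 45 + 15 = 60)
R = 60
y(V, t) = 5/3 + t/3 (y(V, t) = 5/3 + (t + 0)/3 = 5/3 + t/3)
sqrt((y(R, W(-3)) - 1*1476) - 3011) = sqrt(((5/3 + (1/3)*2) - 1*1476) - 3011) = sqrt(((5/3 + 2/3) - 1476) - 3011) = sqrt((7/3 - 1476) - 3011) = sqrt(-4421/3 - 3011) = sqrt(-13454/3) = 31*I*sqrt(42)/3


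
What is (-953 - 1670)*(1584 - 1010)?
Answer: -1505602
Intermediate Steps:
(-953 - 1670)*(1584 - 1010) = -2623*574 = -1505602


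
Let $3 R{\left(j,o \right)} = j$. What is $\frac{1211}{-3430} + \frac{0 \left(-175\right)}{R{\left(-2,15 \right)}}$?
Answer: $- \frac{173}{490} \approx -0.35306$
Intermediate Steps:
$R{\left(j,o \right)} = \frac{j}{3}$
$\frac{1211}{-3430} + \frac{0 \left(-175\right)}{R{\left(-2,15 \right)}} = \frac{1211}{-3430} + \frac{0 \left(-175\right)}{\frac{1}{3} \left(-2\right)} = 1211 \left(- \frac{1}{3430}\right) + \frac{0}{- \frac{2}{3}} = - \frac{173}{490} + 0 \left(- \frac{3}{2}\right) = - \frac{173}{490} + 0 = - \frac{173}{490}$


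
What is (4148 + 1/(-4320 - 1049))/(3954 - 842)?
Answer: 22270611/16708328 ≈ 1.3329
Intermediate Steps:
(4148 + 1/(-4320 - 1049))/(3954 - 842) = (4148 + 1/(-5369))/3112 = (4148 - 1/5369)*(1/3112) = (22270611/5369)*(1/3112) = 22270611/16708328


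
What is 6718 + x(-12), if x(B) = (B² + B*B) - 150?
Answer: 6856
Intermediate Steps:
x(B) = -150 + 2*B² (x(B) = (B² + B²) - 150 = 2*B² - 150 = -150 + 2*B²)
6718 + x(-12) = 6718 + (-150 + 2*(-12)²) = 6718 + (-150 + 2*144) = 6718 + (-150 + 288) = 6718 + 138 = 6856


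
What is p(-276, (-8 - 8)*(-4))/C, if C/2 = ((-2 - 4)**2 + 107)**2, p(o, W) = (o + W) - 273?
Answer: -485/40898 ≈ -0.011859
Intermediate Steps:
p(o, W) = -273 + W + o (p(o, W) = (W + o) - 273 = -273 + W + o)
C = 40898 (C = 2*((-2 - 4)**2 + 107)**2 = 2*((-6)**2 + 107)**2 = 2*(36 + 107)**2 = 2*143**2 = 2*20449 = 40898)
p(-276, (-8 - 8)*(-4))/C = (-273 + (-8 - 8)*(-4) - 276)/40898 = (-273 - 16*(-4) - 276)*(1/40898) = (-273 + 64 - 276)*(1/40898) = -485*1/40898 = -485/40898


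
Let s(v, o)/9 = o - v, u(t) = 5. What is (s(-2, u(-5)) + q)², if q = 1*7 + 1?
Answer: 5041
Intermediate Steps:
s(v, o) = -9*v + 9*o (s(v, o) = 9*(o - v) = -9*v + 9*o)
q = 8 (q = 7 + 1 = 8)
(s(-2, u(-5)) + q)² = ((-9*(-2) + 9*5) + 8)² = ((18 + 45) + 8)² = (63 + 8)² = 71² = 5041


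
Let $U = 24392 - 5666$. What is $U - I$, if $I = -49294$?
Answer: $68020$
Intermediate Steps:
$U = 18726$
$U - I = 18726 - -49294 = 18726 + 49294 = 68020$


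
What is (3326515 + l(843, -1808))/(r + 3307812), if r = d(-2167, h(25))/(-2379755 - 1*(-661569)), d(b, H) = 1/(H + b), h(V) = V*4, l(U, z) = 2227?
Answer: 11821995463458804/11747662768089145 ≈ 1.0063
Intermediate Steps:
h(V) = 4*V
r = 1/3551490462 (r = 1/((4*25 - 2167)*(-2379755 - 1*(-661569))) = 1/((100 - 2167)*(-2379755 + 661569)) = 1/(-2067*(-1718186)) = -1/2067*(-1/1718186) = 1/3551490462 ≈ 2.8157e-10)
(3326515 + l(843, -1808))/(r + 3307812) = (3326515 + 2227)/(1/3551490462 + 3307812) = 3328742/(11747662768089145/3551490462) = 3328742*(3551490462/11747662768089145) = 11821995463458804/11747662768089145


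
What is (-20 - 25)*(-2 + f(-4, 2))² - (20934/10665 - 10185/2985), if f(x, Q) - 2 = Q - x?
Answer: -381678559/235815 ≈ -1618.6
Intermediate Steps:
f(x, Q) = 2 + Q - x (f(x, Q) = 2 + (Q - x) = 2 + Q - x)
(-20 - 25)*(-2 + f(-4, 2))² - (20934/10665 - 10185/2985) = (-20 - 25)*(-2 + (2 + 2 - 1*(-4)))² - (20934/10665 - 10185/2985) = -45*(-2 + (2 + 2 + 4))² - (20934*(1/10665) - 10185*1/2985) = -45*(-2 + 8)² - (2326/1185 - 679/199) = -45*6² - 1*(-341741/235815) = -45*36 + 341741/235815 = -1620 + 341741/235815 = -381678559/235815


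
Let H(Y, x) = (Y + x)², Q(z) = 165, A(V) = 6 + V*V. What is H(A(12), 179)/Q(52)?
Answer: 108241/165 ≈ 656.01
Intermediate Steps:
A(V) = 6 + V²
H(A(12), 179)/Q(52) = ((6 + 12²) + 179)²/165 = ((6 + 144) + 179)²*(1/165) = (150 + 179)²*(1/165) = 329²*(1/165) = 108241*(1/165) = 108241/165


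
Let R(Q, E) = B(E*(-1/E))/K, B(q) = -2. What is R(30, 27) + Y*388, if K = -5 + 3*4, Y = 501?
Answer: 1360714/7 ≈ 1.9439e+5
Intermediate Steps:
K = 7 (K = -5 + 12 = 7)
R(Q, E) = -2/7
R(30, 27) + Y*388 = -2/7 + 501*388 = -2/7 + 194388 = 1360714/7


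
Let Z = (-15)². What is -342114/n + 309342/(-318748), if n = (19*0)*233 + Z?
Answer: -18186292537/11953050 ≈ -1521.5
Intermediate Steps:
Z = 225
n = 225 (n = (19*0)*233 + 225 = 0*233 + 225 = 0 + 225 = 225)
-342114/n + 309342/(-318748) = -342114/225 + 309342/(-318748) = -342114*1/225 + 309342*(-1/318748) = -114038/75 - 154671/159374 = -18186292537/11953050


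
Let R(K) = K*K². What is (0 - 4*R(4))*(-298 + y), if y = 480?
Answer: -46592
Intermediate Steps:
R(K) = K³
(0 - 4*R(4))*(-298 + y) = (0 - 4*4³)*(-298 + 480) = (0 - 4*64)*182 = (0 - 256)*182 = -256*182 = -46592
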